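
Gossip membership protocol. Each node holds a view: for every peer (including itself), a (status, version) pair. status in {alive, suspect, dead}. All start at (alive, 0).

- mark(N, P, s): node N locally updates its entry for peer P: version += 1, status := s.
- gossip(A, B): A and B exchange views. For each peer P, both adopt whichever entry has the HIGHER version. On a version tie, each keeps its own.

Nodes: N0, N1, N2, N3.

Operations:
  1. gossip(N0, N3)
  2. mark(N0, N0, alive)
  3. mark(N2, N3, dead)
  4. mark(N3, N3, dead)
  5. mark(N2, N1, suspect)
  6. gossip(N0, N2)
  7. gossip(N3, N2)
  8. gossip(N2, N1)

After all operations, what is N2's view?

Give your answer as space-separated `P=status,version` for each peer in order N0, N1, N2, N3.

Answer: N0=alive,1 N1=suspect,1 N2=alive,0 N3=dead,1

Derivation:
Op 1: gossip N0<->N3 -> N0.N0=(alive,v0) N0.N1=(alive,v0) N0.N2=(alive,v0) N0.N3=(alive,v0) | N3.N0=(alive,v0) N3.N1=(alive,v0) N3.N2=(alive,v0) N3.N3=(alive,v0)
Op 2: N0 marks N0=alive -> (alive,v1)
Op 3: N2 marks N3=dead -> (dead,v1)
Op 4: N3 marks N3=dead -> (dead,v1)
Op 5: N2 marks N1=suspect -> (suspect,v1)
Op 6: gossip N0<->N2 -> N0.N0=(alive,v1) N0.N1=(suspect,v1) N0.N2=(alive,v0) N0.N3=(dead,v1) | N2.N0=(alive,v1) N2.N1=(suspect,v1) N2.N2=(alive,v0) N2.N3=(dead,v1)
Op 7: gossip N3<->N2 -> N3.N0=(alive,v1) N3.N1=(suspect,v1) N3.N2=(alive,v0) N3.N3=(dead,v1) | N2.N0=(alive,v1) N2.N1=(suspect,v1) N2.N2=(alive,v0) N2.N3=(dead,v1)
Op 8: gossip N2<->N1 -> N2.N0=(alive,v1) N2.N1=(suspect,v1) N2.N2=(alive,v0) N2.N3=(dead,v1) | N1.N0=(alive,v1) N1.N1=(suspect,v1) N1.N2=(alive,v0) N1.N3=(dead,v1)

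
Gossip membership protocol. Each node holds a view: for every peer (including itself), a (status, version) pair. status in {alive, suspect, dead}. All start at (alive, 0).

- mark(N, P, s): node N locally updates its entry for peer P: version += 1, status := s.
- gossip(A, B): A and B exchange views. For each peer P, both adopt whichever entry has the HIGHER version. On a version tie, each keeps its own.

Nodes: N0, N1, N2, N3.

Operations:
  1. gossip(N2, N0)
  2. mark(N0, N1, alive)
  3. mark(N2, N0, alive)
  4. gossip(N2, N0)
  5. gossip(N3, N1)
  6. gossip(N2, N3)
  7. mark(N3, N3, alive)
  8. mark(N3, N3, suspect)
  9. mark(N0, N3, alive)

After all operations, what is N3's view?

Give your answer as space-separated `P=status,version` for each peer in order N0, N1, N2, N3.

Op 1: gossip N2<->N0 -> N2.N0=(alive,v0) N2.N1=(alive,v0) N2.N2=(alive,v0) N2.N3=(alive,v0) | N0.N0=(alive,v0) N0.N1=(alive,v0) N0.N2=(alive,v0) N0.N3=(alive,v0)
Op 2: N0 marks N1=alive -> (alive,v1)
Op 3: N2 marks N0=alive -> (alive,v1)
Op 4: gossip N2<->N0 -> N2.N0=(alive,v1) N2.N1=(alive,v1) N2.N2=(alive,v0) N2.N3=(alive,v0) | N0.N0=(alive,v1) N0.N1=(alive,v1) N0.N2=(alive,v0) N0.N3=(alive,v0)
Op 5: gossip N3<->N1 -> N3.N0=(alive,v0) N3.N1=(alive,v0) N3.N2=(alive,v0) N3.N3=(alive,v0) | N1.N0=(alive,v0) N1.N1=(alive,v0) N1.N2=(alive,v0) N1.N3=(alive,v0)
Op 6: gossip N2<->N3 -> N2.N0=(alive,v1) N2.N1=(alive,v1) N2.N2=(alive,v0) N2.N3=(alive,v0) | N3.N0=(alive,v1) N3.N1=(alive,v1) N3.N2=(alive,v0) N3.N3=(alive,v0)
Op 7: N3 marks N3=alive -> (alive,v1)
Op 8: N3 marks N3=suspect -> (suspect,v2)
Op 9: N0 marks N3=alive -> (alive,v1)

Answer: N0=alive,1 N1=alive,1 N2=alive,0 N3=suspect,2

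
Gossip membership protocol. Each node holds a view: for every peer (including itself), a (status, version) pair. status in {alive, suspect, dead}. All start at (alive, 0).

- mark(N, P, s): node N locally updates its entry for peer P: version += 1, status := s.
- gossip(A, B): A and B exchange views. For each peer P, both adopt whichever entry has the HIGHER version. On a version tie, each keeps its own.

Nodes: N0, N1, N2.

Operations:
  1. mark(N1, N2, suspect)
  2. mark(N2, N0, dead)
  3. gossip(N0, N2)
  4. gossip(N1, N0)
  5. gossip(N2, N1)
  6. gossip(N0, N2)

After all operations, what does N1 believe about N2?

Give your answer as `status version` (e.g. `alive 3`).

Op 1: N1 marks N2=suspect -> (suspect,v1)
Op 2: N2 marks N0=dead -> (dead,v1)
Op 3: gossip N0<->N2 -> N0.N0=(dead,v1) N0.N1=(alive,v0) N0.N2=(alive,v0) | N2.N0=(dead,v1) N2.N1=(alive,v0) N2.N2=(alive,v0)
Op 4: gossip N1<->N0 -> N1.N0=(dead,v1) N1.N1=(alive,v0) N1.N2=(suspect,v1) | N0.N0=(dead,v1) N0.N1=(alive,v0) N0.N2=(suspect,v1)
Op 5: gossip N2<->N1 -> N2.N0=(dead,v1) N2.N1=(alive,v0) N2.N2=(suspect,v1) | N1.N0=(dead,v1) N1.N1=(alive,v0) N1.N2=(suspect,v1)
Op 6: gossip N0<->N2 -> N0.N0=(dead,v1) N0.N1=(alive,v0) N0.N2=(suspect,v1) | N2.N0=(dead,v1) N2.N1=(alive,v0) N2.N2=(suspect,v1)

Answer: suspect 1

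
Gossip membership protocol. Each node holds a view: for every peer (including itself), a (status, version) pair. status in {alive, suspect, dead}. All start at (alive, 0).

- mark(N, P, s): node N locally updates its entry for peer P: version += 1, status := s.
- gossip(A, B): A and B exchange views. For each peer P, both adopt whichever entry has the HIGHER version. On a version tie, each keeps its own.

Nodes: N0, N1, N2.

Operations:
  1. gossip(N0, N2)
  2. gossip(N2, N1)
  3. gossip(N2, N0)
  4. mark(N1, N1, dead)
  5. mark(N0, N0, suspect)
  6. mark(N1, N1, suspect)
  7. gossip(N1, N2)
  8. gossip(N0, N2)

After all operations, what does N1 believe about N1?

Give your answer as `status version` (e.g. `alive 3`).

Op 1: gossip N0<->N2 -> N0.N0=(alive,v0) N0.N1=(alive,v0) N0.N2=(alive,v0) | N2.N0=(alive,v0) N2.N1=(alive,v0) N2.N2=(alive,v0)
Op 2: gossip N2<->N1 -> N2.N0=(alive,v0) N2.N1=(alive,v0) N2.N2=(alive,v0) | N1.N0=(alive,v0) N1.N1=(alive,v0) N1.N2=(alive,v0)
Op 3: gossip N2<->N0 -> N2.N0=(alive,v0) N2.N1=(alive,v0) N2.N2=(alive,v0) | N0.N0=(alive,v0) N0.N1=(alive,v0) N0.N2=(alive,v0)
Op 4: N1 marks N1=dead -> (dead,v1)
Op 5: N0 marks N0=suspect -> (suspect,v1)
Op 6: N1 marks N1=suspect -> (suspect,v2)
Op 7: gossip N1<->N2 -> N1.N0=(alive,v0) N1.N1=(suspect,v2) N1.N2=(alive,v0) | N2.N0=(alive,v0) N2.N1=(suspect,v2) N2.N2=(alive,v0)
Op 8: gossip N0<->N2 -> N0.N0=(suspect,v1) N0.N1=(suspect,v2) N0.N2=(alive,v0) | N2.N0=(suspect,v1) N2.N1=(suspect,v2) N2.N2=(alive,v0)

Answer: suspect 2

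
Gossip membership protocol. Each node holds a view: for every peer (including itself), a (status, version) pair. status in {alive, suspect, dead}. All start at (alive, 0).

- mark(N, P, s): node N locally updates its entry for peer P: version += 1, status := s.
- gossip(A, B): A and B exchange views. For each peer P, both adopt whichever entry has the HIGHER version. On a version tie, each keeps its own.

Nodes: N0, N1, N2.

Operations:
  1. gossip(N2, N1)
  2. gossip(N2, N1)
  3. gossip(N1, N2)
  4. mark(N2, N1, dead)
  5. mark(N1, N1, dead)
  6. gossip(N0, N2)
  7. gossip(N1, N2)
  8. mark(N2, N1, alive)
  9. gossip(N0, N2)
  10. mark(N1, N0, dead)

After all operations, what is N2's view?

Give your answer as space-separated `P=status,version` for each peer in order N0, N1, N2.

Answer: N0=alive,0 N1=alive,2 N2=alive,0

Derivation:
Op 1: gossip N2<->N1 -> N2.N0=(alive,v0) N2.N1=(alive,v0) N2.N2=(alive,v0) | N1.N0=(alive,v0) N1.N1=(alive,v0) N1.N2=(alive,v0)
Op 2: gossip N2<->N1 -> N2.N0=(alive,v0) N2.N1=(alive,v0) N2.N2=(alive,v0) | N1.N0=(alive,v0) N1.N1=(alive,v0) N1.N2=(alive,v0)
Op 3: gossip N1<->N2 -> N1.N0=(alive,v0) N1.N1=(alive,v0) N1.N2=(alive,v0) | N2.N0=(alive,v0) N2.N1=(alive,v0) N2.N2=(alive,v0)
Op 4: N2 marks N1=dead -> (dead,v1)
Op 5: N1 marks N1=dead -> (dead,v1)
Op 6: gossip N0<->N2 -> N0.N0=(alive,v0) N0.N1=(dead,v1) N0.N2=(alive,v0) | N2.N0=(alive,v0) N2.N1=(dead,v1) N2.N2=(alive,v0)
Op 7: gossip N1<->N2 -> N1.N0=(alive,v0) N1.N1=(dead,v1) N1.N2=(alive,v0) | N2.N0=(alive,v0) N2.N1=(dead,v1) N2.N2=(alive,v0)
Op 8: N2 marks N1=alive -> (alive,v2)
Op 9: gossip N0<->N2 -> N0.N0=(alive,v0) N0.N1=(alive,v2) N0.N2=(alive,v0) | N2.N0=(alive,v0) N2.N1=(alive,v2) N2.N2=(alive,v0)
Op 10: N1 marks N0=dead -> (dead,v1)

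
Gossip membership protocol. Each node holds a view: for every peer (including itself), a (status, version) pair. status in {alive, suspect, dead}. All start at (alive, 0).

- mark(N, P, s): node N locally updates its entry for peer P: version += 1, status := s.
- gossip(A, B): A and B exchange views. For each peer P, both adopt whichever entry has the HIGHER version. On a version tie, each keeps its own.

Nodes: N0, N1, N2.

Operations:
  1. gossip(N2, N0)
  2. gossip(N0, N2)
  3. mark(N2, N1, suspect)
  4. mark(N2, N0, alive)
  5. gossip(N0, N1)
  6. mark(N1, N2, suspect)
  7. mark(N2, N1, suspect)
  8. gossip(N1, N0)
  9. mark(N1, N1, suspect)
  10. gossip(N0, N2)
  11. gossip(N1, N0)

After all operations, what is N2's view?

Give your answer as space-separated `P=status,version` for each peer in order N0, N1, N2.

Op 1: gossip N2<->N0 -> N2.N0=(alive,v0) N2.N1=(alive,v0) N2.N2=(alive,v0) | N0.N0=(alive,v0) N0.N1=(alive,v0) N0.N2=(alive,v0)
Op 2: gossip N0<->N2 -> N0.N0=(alive,v0) N0.N1=(alive,v0) N0.N2=(alive,v0) | N2.N0=(alive,v0) N2.N1=(alive,v0) N2.N2=(alive,v0)
Op 3: N2 marks N1=suspect -> (suspect,v1)
Op 4: N2 marks N0=alive -> (alive,v1)
Op 5: gossip N0<->N1 -> N0.N0=(alive,v0) N0.N1=(alive,v0) N0.N2=(alive,v0) | N1.N0=(alive,v0) N1.N1=(alive,v0) N1.N2=(alive,v0)
Op 6: N1 marks N2=suspect -> (suspect,v1)
Op 7: N2 marks N1=suspect -> (suspect,v2)
Op 8: gossip N1<->N0 -> N1.N0=(alive,v0) N1.N1=(alive,v0) N1.N2=(suspect,v1) | N0.N0=(alive,v0) N0.N1=(alive,v0) N0.N2=(suspect,v1)
Op 9: N1 marks N1=suspect -> (suspect,v1)
Op 10: gossip N0<->N2 -> N0.N0=(alive,v1) N0.N1=(suspect,v2) N0.N2=(suspect,v1) | N2.N0=(alive,v1) N2.N1=(suspect,v2) N2.N2=(suspect,v1)
Op 11: gossip N1<->N0 -> N1.N0=(alive,v1) N1.N1=(suspect,v2) N1.N2=(suspect,v1) | N0.N0=(alive,v1) N0.N1=(suspect,v2) N0.N2=(suspect,v1)

Answer: N0=alive,1 N1=suspect,2 N2=suspect,1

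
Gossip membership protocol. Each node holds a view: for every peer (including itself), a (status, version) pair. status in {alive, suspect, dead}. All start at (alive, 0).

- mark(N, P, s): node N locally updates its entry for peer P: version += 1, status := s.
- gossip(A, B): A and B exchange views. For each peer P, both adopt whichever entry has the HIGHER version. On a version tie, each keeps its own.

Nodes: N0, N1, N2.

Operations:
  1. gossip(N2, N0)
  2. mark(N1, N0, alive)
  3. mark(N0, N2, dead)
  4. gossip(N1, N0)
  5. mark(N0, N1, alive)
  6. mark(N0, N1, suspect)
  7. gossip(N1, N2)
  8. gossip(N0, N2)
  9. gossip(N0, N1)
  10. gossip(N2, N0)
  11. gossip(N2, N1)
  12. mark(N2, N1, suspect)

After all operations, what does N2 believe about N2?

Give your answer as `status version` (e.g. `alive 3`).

Op 1: gossip N2<->N0 -> N2.N0=(alive,v0) N2.N1=(alive,v0) N2.N2=(alive,v0) | N0.N0=(alive,v0) N0.N1=(alive,v0) N0.N2=(alive,v0)
Op 2: N1 marks N0=alive -> (alive,v1)
Op 3: N0 marks N2=dead -> (dead,v1)
Op 4: gossip N1<->N0 -> N1.N0=(alive,v1) N1.N1=(alive,v0) N1.N2=(dead,v1) | N0.N0=(alive,v1) N0.N1=(alive,v0) N0.N2=(dead,v1)
Op 5: N0 marks N1=alive -> (alive,v1)
Op 6: N0 marks N1=suspect -> (suspect,v2)
Op 7: gossip N1<->N2 -> N1.N0=(alive,v1) N1.N1=(alive,v0) N1.N2=(dead,v1) | N2.N0=(alive,v1) N2.N1=(alive,v0) N2.N2=(dead,v1)
Op 8: gossip N0<->N2 -> N0.N0=(alive,v1) N0.N1=(suspect,v2) N0.N2=(dead,v1) | N2.N0=(alive,v1) N2.N1=(suspect,v2) N2.N2=(dead,v1)
Op 9: gossip N0<->N1 -> N0.N0=(alive,v1) N0.N1=(suspect,v2) N0.N2=(dead,v1) | N1.N0=(alive,v1) N1.N1=(suspect,v2) N1.N2=(dead,v1)
Op 10: gossip N2<->N0 -> N2.N0=(alive,v1) N2.N1=(suspect,v2) N2.N2=(dead,v1) | N0.N0=(alive,v1) N0.N1=(suspect,v2) N0.N2=(dead,v1)
Op 11: gossip N2<->N1 -> N2.N0=(alive,v1) N2.N1=(suspect,v2) N2.N2=(dead,v1) | N1.N0=(alive,v1) N1.N1=(suspect,v2) N1.N2=(dead,v1)
Op 12: N2 marks N1=suspect -> (suspect,v3)

Answer: dead 1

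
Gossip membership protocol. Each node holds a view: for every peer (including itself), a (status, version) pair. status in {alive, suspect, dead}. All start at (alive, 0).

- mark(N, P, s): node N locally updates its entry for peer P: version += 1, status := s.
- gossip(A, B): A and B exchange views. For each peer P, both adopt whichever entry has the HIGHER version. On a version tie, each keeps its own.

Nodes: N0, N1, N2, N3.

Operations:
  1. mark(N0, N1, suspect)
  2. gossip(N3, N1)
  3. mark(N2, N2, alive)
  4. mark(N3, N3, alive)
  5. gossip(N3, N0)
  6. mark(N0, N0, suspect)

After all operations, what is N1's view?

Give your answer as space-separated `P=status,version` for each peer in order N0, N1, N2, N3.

Answer: N0=alive,0 N1=alive,0 N2=alive,0 N3=alive,0

Derivation:
Op 1: N0 marks N1=suspect -> (suspect,v1)
Op 2: gossip N3<->N1 -> N3.N0=(alive,v0) N3.N1=(alive,v0) N3.N2=(alive,v0) N3.N3=(alive,v0) | N1.N0=(alive,v0) N1.N1=(alive,v0) N1.N2=(alive,v0) N1.N3=(alive,v0)
Op 3: N2 marks N2=alive -> (alive,v1)
Op 4: N3 marks N3=alive -> (alive,v1)
Op 5: gossip N3<->N0 -> N3.N0=(alive,v0) N3.N1=(suspect,v1) N3.N2=(alive,v0) N3.N3=(alive,v1) | N0.N0=(alive,v0) N0.N1=(suspect,v1) N0.N2=(alive,v0) N0.N3=(alive,v1)
Op 6: N0 marks N0=suspect -> (suspect,v1)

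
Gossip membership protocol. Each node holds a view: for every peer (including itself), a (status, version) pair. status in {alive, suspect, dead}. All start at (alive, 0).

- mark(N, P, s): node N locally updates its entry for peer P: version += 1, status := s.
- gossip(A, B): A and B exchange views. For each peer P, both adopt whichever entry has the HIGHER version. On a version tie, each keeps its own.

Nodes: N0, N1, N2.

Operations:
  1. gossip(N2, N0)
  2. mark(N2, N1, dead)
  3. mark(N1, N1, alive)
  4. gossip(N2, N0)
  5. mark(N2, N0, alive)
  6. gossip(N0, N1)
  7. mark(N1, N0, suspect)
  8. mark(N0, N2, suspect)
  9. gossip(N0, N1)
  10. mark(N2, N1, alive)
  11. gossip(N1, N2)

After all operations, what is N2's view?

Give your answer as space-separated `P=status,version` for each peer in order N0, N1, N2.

Answer: N0=alive,1 N1=alive,2 N2=suspect,1

Derivation:
Op 1: gossip N2<->N0 -> N2.N0=(alive,v0) N2.N1=(alive,v0) N2.N2=(alive,v0) | N0.N0=(alive,v0) N0.N1=(alive,v0) N0.N2=(alive,v0)
Op 2: N2 marks N1=dead -> (dead,v1)
Op 3: N1 marks N1=alive -> (alive,v1)
Op 4: gossip N2<->N0 -> N2.N0=(alive,v0) N2.N1=(dead,v1) N2.N2=(alive,v0) | N0.N0=(alive,v0) N0.N1=(dead,v1) N0.N2=(alive,v0)
Op 5: N2 marks N0=alive -> (alive,v1)
Op 6: gossip N0<->N1 -> N0.N0=(alive,v0) N0.N1=(dead,v1) N0.N2=(alive,v0) | N1.N0=(alive,v0) N1.N1=(alive,v1) N1.N2=(alive,v0)
Op 7: N1 marks N0=suspect -> (suspect,v1)
Op 8: N0 marks N2=suspect -> (suspect,v1)
Op 9: gossip N0<->N1 -> N0.N0=(suspect,v1) N0.N1=(dead,v1) N0.N2=(suspect,v1) | N1.N0=(suspect,v1) N1.N1=(alive,v1) N1.N2=(suspect,v1)
Op 10: N2 marks N1=alive -> (alive,v2)
Op 11: gossip N1<->N2 -> N1.N0=(suspect,v1) N1.N1=(alive,v2) N1.N2=(suspect,v1) | N2.N0=(alive,v1) N2.N1=(alive,v2) N2.N2=(suspect,v1)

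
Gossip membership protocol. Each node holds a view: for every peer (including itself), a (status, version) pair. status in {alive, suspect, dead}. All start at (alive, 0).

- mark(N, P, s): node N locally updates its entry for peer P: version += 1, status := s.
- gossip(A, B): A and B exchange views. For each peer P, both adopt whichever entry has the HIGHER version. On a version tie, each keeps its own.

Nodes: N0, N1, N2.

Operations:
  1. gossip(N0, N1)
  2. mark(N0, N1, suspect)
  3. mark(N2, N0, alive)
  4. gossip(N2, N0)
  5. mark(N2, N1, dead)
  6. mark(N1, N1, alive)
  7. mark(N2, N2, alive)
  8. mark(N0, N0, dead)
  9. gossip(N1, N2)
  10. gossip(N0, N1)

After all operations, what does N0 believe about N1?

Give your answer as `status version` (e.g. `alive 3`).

Op 1: gossip N0<->N1 -> N0.N0=(alive,v0) N0.N1=(alive,v0) N0.N2=(alive,v0) | N1.N0=(alive,v0) N1.N1=(alive,v0) N1.N2=(alive,v0)
Op 2: N0 marks N1=suspect -> (suspect,v1)
Op 3: N2 marks N0=alive -> (alive,v1)
Op 4: gossip N2<->N0 -> N2.N0=(alive,v1) N2.N1=(suspect,v1) N2.N2=(alive,v0) | N0.N0=(alive,v1) N0.N1=(suspect,v1) N0.N2=(alive,v0)
Op 5: N2 marks N1=dead -> (dead,v2)
Op 6: N1 marks N1=alive -> (alive,v1)
Op 7: N2 marks N2=alive -> (alive,v1)
Op 8: N0 marks N0=dead -> (dead,v2)
Op 9: gossip N1<->N2 -> N1.N0=(alive,v1) N1.N1=(dead,v2) N1.N2=(alive,v1) | N2.N0=(alive,v1) N2.N1=(dead,v2) N2.N2=(alive,v1)
Op 10: gossip N0<->N1 -> N0.N0=(dead,v2) N0.N1=(dead,v2) N0.N2=(alive,v1) | N1.N0=(dead,v2) N1.N1=(dead,v2) N1.N2=(alive,v1)

Answer: dead 2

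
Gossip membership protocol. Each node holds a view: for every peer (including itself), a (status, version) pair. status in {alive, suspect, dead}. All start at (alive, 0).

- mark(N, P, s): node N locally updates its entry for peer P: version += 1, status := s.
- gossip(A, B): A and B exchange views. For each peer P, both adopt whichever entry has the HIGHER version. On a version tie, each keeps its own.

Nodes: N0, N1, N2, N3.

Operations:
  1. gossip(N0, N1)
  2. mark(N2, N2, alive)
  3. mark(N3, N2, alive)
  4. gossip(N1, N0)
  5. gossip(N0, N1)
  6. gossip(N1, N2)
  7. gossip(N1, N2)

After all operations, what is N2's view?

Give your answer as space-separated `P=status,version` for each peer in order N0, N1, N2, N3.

Answer: N0=alive,0 N1=alive,0 N2=alive,1 N3=alive,0

Derivation:
Op 1: gossip N0<->N1 -> N0.N0=(alive,v0) N0.N1=(alive,v0) N0.N2=(alive,v0) N0.N3=(alive,v0) | N1.N0=(alive,v0) N1.N1=(alive,v0) N1.N2=(alive,v0) N1.N3=(alive,v0)
Op 2: N2 marks N2=alive -> (alive,v1)
Op 3: N3 marks N2=alive -> (alive,v1)
Op 4: gossip N1<->N0 -> N1.N0=(alive,v0) N1.N1=(alive,v0) N1.N2=(alive,v0) N1.N3=(alive,v0) | N0.N0=(alive,v0) N0.N1=(alive,v0) N0.N2=(alive,v0) N0.N3=(alive,v0)
Op 5: gossip N0<->N1 -> N0.N0=(alive,v0) N0.N1=(alive,v0) N0.N2=(alive,v0) N0.N3=(alive,v0) | N1.N0=(alive,v0) N1.N1=(alive,v0) N1.N2=(alive,v0) N1.N3=(alive,v0)
Op 6: gossip N1<->N2 -> N1.N0=(alive,v0) N1.N1=(alive,v0) N1.N2=(alive,v1) N1.N3=(alive,v0) | N2.N0=(alive,v0) N2.N1=(alive,v0) N2.N2=(alive,v1) N2.N3=(alive,v0)
Op 7: gossip N1<->N2 -> N1.N0=(alive,v0) N1.N1=(alive,v0) N1.N2=(alive,v1) N1.N3=(alive,v0) | N2.N0=(alive,v0) N2.N1=(alive,v0) N2.N2=(alive,v1) N2.N3=(alive,v0)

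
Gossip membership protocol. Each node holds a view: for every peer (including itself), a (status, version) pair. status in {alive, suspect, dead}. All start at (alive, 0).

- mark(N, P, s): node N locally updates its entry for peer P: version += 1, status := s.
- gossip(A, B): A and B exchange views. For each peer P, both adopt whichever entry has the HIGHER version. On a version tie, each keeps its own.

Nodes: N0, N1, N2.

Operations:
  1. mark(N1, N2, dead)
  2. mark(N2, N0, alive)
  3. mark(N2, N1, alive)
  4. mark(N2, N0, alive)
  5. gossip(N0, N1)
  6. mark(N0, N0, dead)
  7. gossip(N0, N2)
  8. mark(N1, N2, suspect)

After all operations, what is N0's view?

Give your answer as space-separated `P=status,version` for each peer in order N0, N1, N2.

Answer: N0=alive,2 N1=alive,1 N2=dead,1

Derivation:
Op 1: N1 marks N2=dead -> (dead,v1)
Op 2: N2 marks N0=alive -> (alive,v1)
Op 3: N2 marks N1=alive -> (alive,v1)
Op 4: N2 marks N0=alive -> (alive,v2)
Op 5: gossip N0<->N1 -> N0.N0=(alive,v0) N0.N1=(alive,v0) N0.N2=(dead,v1) | N1.N0=(alive,v0) N1.N1=(alive,v0) N1.N2=(dead,v1)
Op 6: N0 marks N0=dead -> (dead,v1)
Op 7: gossip N0<->N2 -> N0.N0=(alive,v2) N0.N1=(alive,v1) N0.N2=(dead,v1) | N2.N0=(alive,v2) N2.N1=(alive,v1) N2.N2=(dead,v1)
Op 8: N1 marks N2=suspect -> (suspect,v2)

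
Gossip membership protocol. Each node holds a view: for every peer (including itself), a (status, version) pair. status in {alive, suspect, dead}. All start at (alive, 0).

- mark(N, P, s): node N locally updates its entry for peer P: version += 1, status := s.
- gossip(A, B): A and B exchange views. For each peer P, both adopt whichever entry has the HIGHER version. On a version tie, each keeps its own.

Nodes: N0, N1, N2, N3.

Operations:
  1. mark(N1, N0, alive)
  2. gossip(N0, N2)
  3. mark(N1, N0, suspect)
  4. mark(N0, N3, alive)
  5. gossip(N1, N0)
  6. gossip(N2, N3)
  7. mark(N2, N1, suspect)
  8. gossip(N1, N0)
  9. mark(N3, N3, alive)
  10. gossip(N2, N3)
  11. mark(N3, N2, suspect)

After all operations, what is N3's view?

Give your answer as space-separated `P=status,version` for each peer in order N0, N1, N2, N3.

Op 1: N1 marks N0=alive -> (alive,v1)
Op 2: gossip N0<->N2 -> N0.N0=(alive,v0) N0.N1=(alive,v0) N0.N2=(alive,v0) N0.N3=(alive,v0) | N2.N0=(alive,v0) N2.N1=(alive,v0) N2.N2=(alive,v0) N2.N3=(alive,v0)
Op 3: N1 marks N0=suspect -> (suspect,v2)
Op 4: N0 marks N3=alive -> (alive,v1)
Op 5: gossip N1<->N0 -> N1.N0=(suspect,v2) N1.N1=(alive,v0) N1.N2=(alive,v0) N1.N3=(alive,v1) | N0.N0=(suspect,v2) N0.N1=(alive,v0) N0.N2=(alive,v0) N0.N3=(alive,v1)
Op 6: gossip N2<->N3 -> N2.N0=(alive,v0) N2.N1=(alive,v0) N2.N2=(alive,v0) N2.N3=(alive,v0) | N3.N0=(alive,v0) N3.N1=(alive,v0) N3.N2=(alive,v0) N3.N3=(alive,v0)
Op 7: N2 marks N1=suspect -> (suspect,v1)
Op 8: gossip N1<->N0 -> N1.N0=(suspect,v2) N1.N1=(alive,v0) N1.N2=(alive,v0) N1.N3=(alive,v1) | N0.N0=(suspect,v2) N0.N1=(alive,v0) N0.N2=(alive,v0) N0.N3=(alive,v1)
Op 9: N3 marks N3=alive -> (alive,v1)
Op 10: gossip N2<->N3 -> N2.N0=(alive,v0) N2.N1=(suspect,v1) N2.N2=(alive,v0) N2.N3=(alive,v1) | N3.N0=(alive,v0) N3.N1=(suspect,v1) N3.N2=(alive,v0) N3.N3=(alive,v1)
Op 11: N3 marks N2=suspect -> (suspect,v1)

Answer: N0=alive,0 N1=suspect,1 N2=suspect,1 N3=alive,1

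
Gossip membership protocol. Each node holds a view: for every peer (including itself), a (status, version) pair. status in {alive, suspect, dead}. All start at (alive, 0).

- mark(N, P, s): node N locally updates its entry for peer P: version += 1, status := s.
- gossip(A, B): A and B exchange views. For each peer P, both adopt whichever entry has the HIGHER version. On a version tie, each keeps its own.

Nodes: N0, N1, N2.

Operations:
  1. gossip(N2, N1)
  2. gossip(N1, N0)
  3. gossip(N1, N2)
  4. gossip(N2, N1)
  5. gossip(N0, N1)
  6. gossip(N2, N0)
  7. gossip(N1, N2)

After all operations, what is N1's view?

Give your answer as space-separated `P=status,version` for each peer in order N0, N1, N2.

Op 1: gossip N2<->N1 -> N2.N0=(alive,v0) N2.N1=(alive,v0) N2.N2=(alive,v0) | N1.N0=(alive,v0) N1.N1=(alive,v0) N1.N2=(alive,v0)
Op 2: gossip N1<->N0 -> N1.N0=(alive,v0) N1.N1=(alive,v0) N1.N2=(alive,v0) | N0.N0=(alive,v0) N0.N1=(alive,v0) N0.N2=(alive,v0)
Op 3: gossip N1<->N2 -> N1.N0=(alive,v0) N1.N1=(alive,v0) N1.N2=(alive,v0) | N2.N0=(alive,v0) N2.N1=(alive,v0) N2.N2=(alive,v0)
Op 4: gossip N2<->N1 -> N2.N0=(alive,v0) N2.N1=(alive,v0) N2.N2=(alive,v0) | N1.N0=(alive,v0) N1.N1=(alive,v0) N1.N2=(alive,v0)
Op 5: gossip N0<->N1 -> N0.N0=(alive,v0) N0.N1=(alive,v0) N0.N2=(alive,v0) | N1.N0=(alive,v0) N1.N1=(alive,v0) N1.N2=(alive,v0)
Op 6: gossip N2<->N0 -> N2.N0=(alive,v0) N2.N1=(alive,v0) N2.N2=(alive,v0) | N0.N0=(alive,v0) N0.N1=(alive,v0) N0.N2=(alive,v0)
Op 7: gossip N1<->N2 -> N1.N0=(alive,v0) N1.N1=(alive,v0) N1.N2=(alive,v0) | N2.N0=(alive,v0) N2.N1=(alive,v0) N2.N2=(alive,v0)

Answer: N0=alive,0 N1=alive,0 N2=alive,0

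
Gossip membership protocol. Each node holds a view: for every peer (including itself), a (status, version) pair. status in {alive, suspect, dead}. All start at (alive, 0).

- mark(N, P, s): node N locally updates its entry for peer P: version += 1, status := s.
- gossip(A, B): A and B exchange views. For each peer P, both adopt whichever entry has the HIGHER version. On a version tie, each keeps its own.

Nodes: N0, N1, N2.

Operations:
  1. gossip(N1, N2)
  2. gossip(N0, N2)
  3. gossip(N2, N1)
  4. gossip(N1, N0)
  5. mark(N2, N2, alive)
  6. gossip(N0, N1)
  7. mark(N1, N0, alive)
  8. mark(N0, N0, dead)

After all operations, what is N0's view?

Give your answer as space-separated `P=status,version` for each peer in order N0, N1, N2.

Answer: N0=dead,1 N1=alive,0 N2=alive,0

Derivation:
Op 1: gossip N1<->N2 -> N1.N0=(alive,v0) N1.N1=(alive,v0) N1.N2=(alive,v0) | N2.N0=(alive,v0) N2.N1=(alive,v0) N2.N2=(alive,v0)
Op 2: gossip N0<->N2 -> N0.N0=(alive,v0) N0.N1=(alive,v0) N0.N2=(alive,v0) | N2.N0=(alive,v0) N2.N1=(alive,v0) N2.N2=(alive,v0)
Op 3: gossip N2<->N1 -> N2.N0=(alive,v0) N2.N1=(alive,v0) N2.N2=(alive,v0) | N1.N0=(alive,v0) N1.N1=(alive,v0) N1.N2=(alive,v0)
Op 4: gossip N1<->N0 -> N1.N0=(alive,v0) N1.N1=(alive,v0) N1.N2=(alive,v0) | N0.N0=(alive,v0) N0.N1=(alive,v0) N0.N2=(alive,v0)
Op 5: N2 marks N2=alive -> (alive,v1)
Op 6: gossip N0<->N1 -> N0.N0=(alive,v0) N0.N1=(alive,v0) N0.N2=(alive,v0) | N1.N0=(alive,v0) N1.N1=(alive,v0) N1.N2=(alive,v0)
Op 7: N1 marks N0=alive -> (alive,v1)
Op 8: N0 marks N0=dead -> (dead,v1)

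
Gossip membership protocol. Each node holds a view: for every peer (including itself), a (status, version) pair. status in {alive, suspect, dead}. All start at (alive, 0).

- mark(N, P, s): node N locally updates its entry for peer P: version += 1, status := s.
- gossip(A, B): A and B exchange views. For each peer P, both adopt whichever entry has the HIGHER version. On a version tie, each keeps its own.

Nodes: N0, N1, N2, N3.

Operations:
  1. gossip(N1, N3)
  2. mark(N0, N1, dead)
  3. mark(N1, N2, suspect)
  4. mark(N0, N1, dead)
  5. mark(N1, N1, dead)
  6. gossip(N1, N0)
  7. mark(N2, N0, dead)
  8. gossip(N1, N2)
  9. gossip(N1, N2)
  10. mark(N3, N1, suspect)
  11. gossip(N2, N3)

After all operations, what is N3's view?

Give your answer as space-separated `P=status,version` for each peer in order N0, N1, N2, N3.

Op 1: gossip N1<->N3 -> N1.N0=(alive,v0) N1.N1=(alive,v0) N1.N2=(alive,v0) N1.N3=(alive,v0) | N3.N0=(alive,v0) N3.N1=(alive,v0) N3.N2=(alive,v0) N3.N3=(alive,v0)
Op 2: N0 marks N1=dead -> (dead,v1)
Op 3: N1 marks N2=suspect -> (suspect,v1)
Op 4: N0 marks N1=dead -> (dead,v2)
Op 5: N1 marks N1=dead -> (dead,v1)
Op 6: gossip N1<->N0 -> N1.N0=(alive,v0) N1.N1=(dead,v2) N1.N2=(suspect,v1) N1.N3=(alive,v0) | N0.N0=(alive,v0) N0.N1=(dead,v2) N0.N2=(suspect,v1) N0.N3=(alive,v0)
Op 7: N2 marks N0=dead -> (dead,v1)
Op 8: gossip N1<->N2 -> N1.N0=(dead,v1) N1.N1=(dead,v2) N1.N2=(suspect,v1) N1.N3=(alive,v0) | N2.N0=(dead,v1) N2.N1=(dead,v2) N2.N2=(suspect,v1) N2.N3=(alive,v0)
Op 9: gossip N1<->N2 -> N1.N0=(dead,v1) N1.N1=(dead,v2) N1.N2=(suspect,v1) N1.N3=(alive,v0) | N2.N0=(dead,v1) N2.N1=(dead,v2) N2.N2=(suspect,v1) N2.N3=(alive,v0)
Op 10: N3 marks N1=suspect -> (suspect,v1)
Op 11: gossip N2<->N3 -> N2.N0=(dead,v1) N2.N1=(dead,v2) N2.N2=(suspect,v1) N2.N3=(alive,v0) | N3.N0=(dead,v1) N3.N1=(dead,v2) N3.N2=(suspect,v1) N3.N3=(alive,v0)

Answer: N0=dead,1 N1=dead,2 N2=suspect,1 N3=alive,0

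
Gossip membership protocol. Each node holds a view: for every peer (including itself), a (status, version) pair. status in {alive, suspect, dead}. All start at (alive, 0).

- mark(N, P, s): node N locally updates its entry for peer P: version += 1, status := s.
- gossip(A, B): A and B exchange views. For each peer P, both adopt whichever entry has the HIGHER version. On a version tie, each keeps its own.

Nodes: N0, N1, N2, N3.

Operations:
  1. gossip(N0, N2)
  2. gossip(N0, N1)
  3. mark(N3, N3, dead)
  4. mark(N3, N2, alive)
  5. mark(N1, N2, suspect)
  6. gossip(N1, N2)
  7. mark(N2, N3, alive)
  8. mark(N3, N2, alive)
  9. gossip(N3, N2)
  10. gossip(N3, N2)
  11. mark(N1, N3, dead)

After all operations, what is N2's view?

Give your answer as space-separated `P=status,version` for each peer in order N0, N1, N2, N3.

Answer: N0=alive,0 N1=alive,0 N2=alive,2 N3=alive,1

Derivation:
Op 1: gossip N0<->N2 -> N0.N0=(alive,v0) N0.N1=(alive,v0) N0.N2=(alive,v0) N0.N3=(alive,v0) | N2.N0=(alive,v0) N2.N1=(alive,v0) N2.N2=(alive,v0) N2.N3=(alive,v0)
Op 2: gossip N0<->N1 -> N0.N0=(alive,v0) N0.N1=(alive,v0) N0.N2=(alive,v0) N0.N3=(alive,v0) | N1.N0=(alive,v0) N1.N1=(alive,v0) N1.N2=(alive,v0) N1.N3=(alive,v0)
Op 3: N3 marks N3=dead -> (dead,v1)
Op 4: N3 marks N2=alive -> (alive,v1)
Op 5: N1 marks N2=suspect -> (suspect,v1)
Op 6: gossip N1<->N2 -> N1.N0=(alive,v0) N1.N1=(alive,v0) N1.N2=(suspect,v1) N1.N3=(alive,v0) | N2.N0=(alive,v0) N2.N1=(alive,v0) N2.N2=(suspect,v1) N2.N3=(alive,v0)
Op 7: N2 marks N3=alive -> (alive,v1)
Op 8: N3 marks N2=alive -> (alive,v2)
Op 9: gossip N3<->N2 -> N3.N0=(alive,v0) N3.N1=(alive,v0) N3.N2=(alive,v2) N3.N3=(dead,v1) | N2.N0=(alive,v0) N2.N1=(alive,v0) N2.N2=(alive,v2) N2.N3=(alive,v1)
Op 10: gossip N3<->N2 -> N3.N0=(alive,v0) N3.N1=(alive,v0) N3.N2=(alive,v2) N3.N3=(dead,v1) | N2.N0=(alive,v0) N2.N1=(alive,v0) N2.N2=(alive,v2) N2.N3=(alive,v1)
Op 11: N1 marks N3=dead -> (dead,v1)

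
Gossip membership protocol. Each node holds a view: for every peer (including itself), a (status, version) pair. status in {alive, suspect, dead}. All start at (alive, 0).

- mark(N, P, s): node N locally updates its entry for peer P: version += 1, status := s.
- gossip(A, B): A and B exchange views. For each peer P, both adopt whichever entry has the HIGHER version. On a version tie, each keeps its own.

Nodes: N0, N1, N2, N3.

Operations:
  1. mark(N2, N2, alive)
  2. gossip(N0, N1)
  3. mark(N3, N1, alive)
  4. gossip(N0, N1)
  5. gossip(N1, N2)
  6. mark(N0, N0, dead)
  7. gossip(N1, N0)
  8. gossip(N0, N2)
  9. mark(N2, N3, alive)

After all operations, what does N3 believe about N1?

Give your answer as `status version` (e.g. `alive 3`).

Op 1: N2 marks N2=alive -> (alive,v1)
Op 2: gossip N0<->N1 -> N0.N0=(alive,v0) N0.N1=(alive,v0) N0.N2=(alive,v0) N0.N3=(alive,v0) | N1.N0=(alive,v0) N1.N1=(alive,v0) N1.N2=(alive,v0) N1.N3=(alive,v0)
Op 3: N3 marks N1=alive -> (alive,v1)
Op 4: gossip N0<->N1 -> N0.N0=(alive,v0) N0.N1=(alive,v0) N0.N2=(alive,v0) N0.N3=(alive,v0) | N1.N0=(alive,v0) N1.N1=(alive,v0) N1.N2=(alive,v0) N1.N3=(alive,v0)
Op 5: gossip N1<->N2 -> N1.N0=(alive,v0) N1.N1=(alive,v0) N1.N2=(alive,v1) N1.N3=(alive,v0) | N2.N0=(alive,v0) N2.N1=(alive,v0) N2.N2=(alive,v1) N2.N3=(alive,v0)
Op 6: N0 marks N0=dead -> (dead,v1)
Op 7: gossip N1<->N0 -> N1.N0=(dead,v1) N1.N1=(alive,v0) N1.N2=(alive,v1) N1.N3=(alive,v0) | N0.N0=(dead,v1) N0.N1=(alive,v0) N0.N2=(alive,v1) N0.N3=(alive,v0)
Op 8: gossip N0<->N2 -> N0.N0=(dead,v1) N0.N1=(alive,v0) N0.N2=(alive,v1) N0.N3=(alive,v0) | N2.N0=(dead,v1) N2.N1=(alive,v0) N2.N2=(alive,v1) N2.N3=(alive,v0)
Op 9: N2 marks N3=alive -> (alive,v1)

Answer: alive 1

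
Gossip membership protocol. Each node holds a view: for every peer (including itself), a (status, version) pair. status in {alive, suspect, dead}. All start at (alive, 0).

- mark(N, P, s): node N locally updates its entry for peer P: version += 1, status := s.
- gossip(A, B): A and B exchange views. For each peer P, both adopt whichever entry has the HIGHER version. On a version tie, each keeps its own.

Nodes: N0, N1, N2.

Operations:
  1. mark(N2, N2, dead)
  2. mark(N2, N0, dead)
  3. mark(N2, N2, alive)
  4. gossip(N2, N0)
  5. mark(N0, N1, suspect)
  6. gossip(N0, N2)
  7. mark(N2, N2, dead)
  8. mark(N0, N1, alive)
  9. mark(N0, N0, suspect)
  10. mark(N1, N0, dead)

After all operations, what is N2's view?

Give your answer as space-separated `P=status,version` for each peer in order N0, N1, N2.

Answer: N0=dead,1 N1=suspect,1 N2=dead,3

Derivation:
Op 1: N2 marks N2=dead -> (dead,v1)
Op 2: N2 marks N0=dead -> (dead,v1)
Op 3: N2 marks N2=alive -> (alive,v2)
Op 4: gossip N2<->N0 -> N2.N0=(dead,v1) N2.N1=(alive,v0) N2.N2=(alive,v2) | N0.N0=(dead,v1) N0.N1=(alive,v0) N0.N2=(alive,v2)
Op 5: N0 marks N1=suspect -> (suspect,v1)
Op 6: gossip N0<->N2 -> N0.N0=(dead,v1) N0.N1=(suspect,v1) N0.N2=(alive,v2) | N2.N0=(dead,v1) N2.N1=(suspect,v1) N2.N2=(alive,v2)
Op 7: N2 marks N2=dead -> (dead,v3)
Op 8: N0 marks N1=alive -> (alive,v2)
Op 9: N0 marks N0=suspect -> (suspect,v2)
Op 10: N1 marks N0=dead -> (dead,v1)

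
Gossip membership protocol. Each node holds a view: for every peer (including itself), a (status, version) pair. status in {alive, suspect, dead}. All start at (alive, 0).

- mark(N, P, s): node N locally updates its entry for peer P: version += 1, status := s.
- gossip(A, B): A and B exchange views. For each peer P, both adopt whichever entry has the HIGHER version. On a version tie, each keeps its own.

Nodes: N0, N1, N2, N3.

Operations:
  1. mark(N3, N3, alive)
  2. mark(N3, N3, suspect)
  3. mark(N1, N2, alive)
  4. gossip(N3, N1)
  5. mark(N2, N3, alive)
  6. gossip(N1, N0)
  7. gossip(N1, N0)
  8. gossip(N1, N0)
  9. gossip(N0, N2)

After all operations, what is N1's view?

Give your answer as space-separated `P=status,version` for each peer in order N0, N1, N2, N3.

Answer: N0=alive,0 N1=alive,0 N2=alive,1 N3=suspect,2

Derivation:
Op 1: N3 marks N3=alive -> (alive,v1)
Op 2: N3 marks N3=suspect -> (suspect,v2)
Op 3: N1 marks N2=alive -> (alive,v1)
Op 4: gossip N3<->N1 -> N3.N0=(alive,v0) N3.N1=(alive,v0) N3.N2=(alive,v1) N3.N3=(suspect,v2) | N1.N0=(alive,v0) N1.N1=(alive,v0) N1.N2=(alive,v1) N1.N3=(suspect,v2)
Op 5: N2 marks N3=alive -> (alive,v1)
Op 6: gossip N1<->N0 -> N1.N0=(alive,v0) N1.N1=(alive,v0) N1.N2=(alive,v1) N1.N3=(suspect,v2) | N0.N0=(alive,v0) N0.N1=(alive,v0) N0.N2=(alive,v1) N0.N3=(suspect,v2)
Op 7: gossip N1<->N0 -> N1.N0=(alive,v0) N1.N1=(alive,v0) N1.N2=(alive,v1) N1.N3=(suspect,v2) | N0.N0=(alive,v0) N0.N1=(alive,v0) N0.N2=(alive,v1) N0.N3=(suspect,v2)
Op 8: gossip N1<->N0 -> N1.N0=(alive,v0) N1.N1=(alive,v0) N1.N2=(alive,v1) N1.N3=(suspect,v2) | N0.N0=(alive,v0) N0.N1=(alive,v0) N0.N2=(alive,v1) N0.N3=(suspect,v2)
Op 9: gossip N0<->N2 -> N0.N0=(alive,v0) N0.N1=(alive,v0) N0.N2=(alive,v1) N0.N3=(suspect,v2) | N2.N0=(alive,v0) N2.N1=(alive,v0) N2.N2=(alive,v1) N2.N3=(suspect,v2)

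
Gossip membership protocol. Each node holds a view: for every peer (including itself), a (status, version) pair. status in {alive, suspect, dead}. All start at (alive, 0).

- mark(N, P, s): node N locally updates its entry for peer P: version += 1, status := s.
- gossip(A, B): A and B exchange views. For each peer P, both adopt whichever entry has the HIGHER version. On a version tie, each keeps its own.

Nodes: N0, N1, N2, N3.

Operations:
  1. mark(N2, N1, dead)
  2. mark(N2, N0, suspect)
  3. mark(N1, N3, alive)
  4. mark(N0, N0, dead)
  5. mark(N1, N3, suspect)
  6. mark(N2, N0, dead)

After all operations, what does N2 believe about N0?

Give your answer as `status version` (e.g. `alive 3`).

Op 1: N2 marks N1=dead -> (dead,v1)
Op 2: N2 marks N0=suspect -> (suspect,v1)
Op 3: N1 marks N3=alive -> (alive,v1)
Op 4: N0 marks N0=dead -> (dead,v1)
Op 5: N1 marks N3=suspect -> (suspect,v2)
Op 6: N2 marks N0=dead -> (dead,v2)

Answer: dead 2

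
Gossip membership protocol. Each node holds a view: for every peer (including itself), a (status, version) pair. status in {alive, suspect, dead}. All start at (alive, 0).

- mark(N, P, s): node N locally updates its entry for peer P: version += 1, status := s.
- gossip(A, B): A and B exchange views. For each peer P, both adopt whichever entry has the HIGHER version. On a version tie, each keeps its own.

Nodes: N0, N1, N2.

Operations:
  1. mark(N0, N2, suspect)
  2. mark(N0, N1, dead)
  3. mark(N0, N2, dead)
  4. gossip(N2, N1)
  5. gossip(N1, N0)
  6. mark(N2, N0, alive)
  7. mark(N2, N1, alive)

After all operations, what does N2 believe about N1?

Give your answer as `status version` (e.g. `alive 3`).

Answer: alive 1

Derivation:
Op 1: N0 marks N2=suspect -> (suspect,v1)
Op 2: N0 marks N1=dead -> (dead,v1)
Op 3: N0 marks N2=dead -> (dead,v2)
Op 4: gossip N2<->N1 -> N2.N0=(alive,v0) N2.N1=(alive,v0) N2.N2=(alive,v0) | N1.N0=(alive,v0) N1.N1=(alive,v0) N1.N2=(alive,v0)
Op 5: gossip N1<->N0 -> N1.N0=(alive,v0) N1.N1=(dead,v1) N1.N2=(dead,v2) | N0.N0=(alive,v0) N0.N1=(dead,v1) N0.N2=(dead,v2)
Op 6: N2 marks N0=alive -> (alive,v1)
Op 7: N2 marks N1=alive -> (alive,v1)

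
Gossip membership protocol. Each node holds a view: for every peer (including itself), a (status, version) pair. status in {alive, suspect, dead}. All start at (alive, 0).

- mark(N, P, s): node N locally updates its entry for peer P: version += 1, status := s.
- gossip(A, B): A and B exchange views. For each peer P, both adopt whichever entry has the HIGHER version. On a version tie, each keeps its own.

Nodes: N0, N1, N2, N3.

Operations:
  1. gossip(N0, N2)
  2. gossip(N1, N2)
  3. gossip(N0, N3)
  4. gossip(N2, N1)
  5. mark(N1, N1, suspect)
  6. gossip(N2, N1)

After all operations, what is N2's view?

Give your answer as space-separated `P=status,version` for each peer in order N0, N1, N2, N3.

Answer: N0=alive,0 N1=suspect,1 N2=alive,0 N3=alive,0

Derivation:
Op 1: gossip N0<->N2 -> N0.N0=(alive,v0) N0.N1=(alive,v0) N0.N2=(alive,v0) N0.N3=(alive,v0) | N2.N0=(alive,v0) N2.N1=(alive,v0) N2.N2=(alive,v0) N2.N3=(alive,v0)
Op 2: gossip N1<->N2 -> N1.N0=(alive,v0) N1.N1=(alive,v0) N1.N2=(alive,v0) N1.N3=(alive,v0) | N2.N0=(alive,v0) N2.N1=(alive,v0) N2.N2=(alive,v0) N2.N3=(alive,v0)
Op 3: gossip N0<->N3 -> N0.N0=(alive,v0) N0.N1=(alive,v0) N0.N2=(alive,v0) N0.N3=(alive,v0) | N3.N0=(alive,v0) N3.N1=(alive,v0) N3.N2=(alive,v0) N3.N3=(alive,v0)
Op 4: gossip N2<->N1 -> N2.N0=(alive,v0) N2.N1=(alive,v0) N2.N2=(alive,v0) N2.N3=(alive,v0) | N1.N0=(alive,v0) N1.N1=(alive,v0) N1.N2=(alive,v0) N1.N3=(alive,v0)
Op 5: N1 marks N1=suspect -> (suspect,v1)
Op 6: gossip N2<->N1 -> N2.N0=(alive,v0) N2.N1=(suspect,v1) N2.N2=(alive,v0) N2.N3=(alive,v0) | N1.N0=(alive,v0) N1.N1=(suspect,v1) N1.N2=(alive,v0) N1.N3=(alive,v0)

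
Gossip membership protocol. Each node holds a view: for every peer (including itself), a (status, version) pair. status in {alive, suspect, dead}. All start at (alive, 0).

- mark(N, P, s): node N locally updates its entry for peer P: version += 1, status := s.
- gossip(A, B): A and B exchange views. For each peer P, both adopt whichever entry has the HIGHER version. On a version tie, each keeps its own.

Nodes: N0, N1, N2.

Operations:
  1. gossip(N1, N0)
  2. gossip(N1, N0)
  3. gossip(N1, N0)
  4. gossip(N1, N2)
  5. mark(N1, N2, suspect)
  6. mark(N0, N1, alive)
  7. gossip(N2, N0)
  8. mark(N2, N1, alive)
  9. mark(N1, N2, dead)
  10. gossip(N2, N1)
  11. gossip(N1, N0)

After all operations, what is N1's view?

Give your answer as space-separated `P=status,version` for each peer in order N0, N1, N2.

Answer: N0=alive,0 N1=alive,2 N2=dead,2

Derivation:
Op 1: gossip N1<->N0 -> N1.N0=(alive,v0) N1.N1=(alive,v0) N1.N2=(alive,v0) | N0.N0=(alive,v0) N0.N1=(alive,v0) N0.N2=(alive,v0)
Op 2: gossip N1<->N0 -> N1.N0=(alive,v0) N1.N1=(alive,v0) N1.N2=(alive,v0) | N0.N0=(alive,v0) N0.N1=(alive,v0) N0.N2=(alive,v0)
Op 3: gossip N1<->N0 -> N1.N0=(alive,v0) N1.N1=(alive,v0) N1.N2=(alive,v0) | N0.N0=(alive,v0) N0.N1=(alive,v0) N0.N2=(alive,v0)
Op 4: gossip N1<->N2 -> N1.N0=(alive,v0) N1.N1=(alive,v0) N1.N2=(alive,v0) | N2.N0=(alive,v0) N2.N1=(alive,v0) N2.N2=(alive,v0)
Op 5: N1 marks N2=suspect -> (suspect,v1)
Op 6: N0 marks N1=alive -> (alive,v1)
Op 7: gossip N2<->N0 -> N2.N0=(alive,v0) N2.N1=(alive,v1) N2.N2=(alive,v0) | N0.N0=(alive,v0) N0.N1=(alive,v1) N0.N2=(alive,v0)
Op 8: N2 marks N1=alive -> (alive,v2)
Op 9: N1 marks N2=dead -> (dead,v2)
Op 10: gossip N2<->N1 -> N2.N0=(alive,v0) N2.N1=(alive,v2) N2.N2=(dead,v2) | N1.N0=(alive,v0) N1.N1=(alive,v2) N1.N2=(dead,v2)
Op 11: gossip N1<->N0 -> N1.N0=(alive,v0) N1.N1=(alive,v2) N1.N2=(dead,v2) | N0.N0=(alive,v0) N0.N1=(alive,v2) N0.N2=(dead,v2)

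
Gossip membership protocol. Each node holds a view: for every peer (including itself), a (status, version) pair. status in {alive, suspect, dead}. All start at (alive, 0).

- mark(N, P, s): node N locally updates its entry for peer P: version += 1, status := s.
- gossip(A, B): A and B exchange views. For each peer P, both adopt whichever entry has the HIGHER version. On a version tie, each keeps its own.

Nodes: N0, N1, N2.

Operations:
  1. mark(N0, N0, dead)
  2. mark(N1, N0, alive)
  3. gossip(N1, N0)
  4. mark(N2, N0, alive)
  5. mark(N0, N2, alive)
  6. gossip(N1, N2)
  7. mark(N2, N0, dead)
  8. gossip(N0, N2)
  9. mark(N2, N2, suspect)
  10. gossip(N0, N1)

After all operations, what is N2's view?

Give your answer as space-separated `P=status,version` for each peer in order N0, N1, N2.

Op 1: N0 marks N0=dead -> (dead,v1)
Op 2: N1 marks N0=alive -> (alive,v1)
Op 3: gossip N1<->N0 -> N1.N0=(alive,v1) N1.N1=(alive,v0) N1.N2=(alive,v0) | N0.N0=(dead,v1) N0.N1=(alive,v0) N0.N2=(alive,v0)
Op 4: N2 marks N0=alive -> (alive,v1)
Op 5: N0 marks N2=alive -> (alive,v1)
Op 6: gossip N1<->N2 -> N1.N0=(alive,v1) N1.N1=(alive,v0) N1.N2=(alive,v0) | N2.N0=(alive,v1) N2.N1=(alive,v0) N2.N2=(alive,v0)
Op 7: N2 marks N0=dead -> (dead,v2)
Op 8: gossip N0<->N2 -> N0.N0=(dead,v2) N0.N1=(alive,v0) N0.N2=(alive,v1) | N2.N0=(dead,v2) N2.N1=(alive,v0) N2.N2=(alive,v1)
Op 9: N2 marks N2=suspect -> (suspect,v2)
Op 10: gossip N0<->N1 -> N0.N0=(dead,v2) N0.N1=(alive,v0) N0.N2=(alive,v1) | N1.N0=(dead,v2) N1.N1=(alive,v0) N1.N2=(alive,v1)

Answer: N0=dead,2 N1=alive,0 N2=suspect,2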